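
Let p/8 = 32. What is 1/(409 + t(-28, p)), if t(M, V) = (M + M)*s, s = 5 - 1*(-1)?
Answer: 1/73 ≈ 0.013699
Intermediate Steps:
p = 256 (p = 8*32 = 256)
s = 6 (s = 5 + 1 = 6)
t(M, V) = 12*M (t(M, V) = (M + M)*6 = (2*M)*6 = 12*M)
1/(409 + t(-28, p)) = 1/(409 + 12*(-28)) = 1/(409 - 336) = 1/73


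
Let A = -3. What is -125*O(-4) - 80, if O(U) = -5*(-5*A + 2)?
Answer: 10545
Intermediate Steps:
O(U) = -85 (O(U) = -5*(-5*(-3) + 2) = -5*(15 + 2) = -5*17 = -85)
-125*O(-4) - 80 = -125*(-85) - 80 = 10625 - 80 = 10545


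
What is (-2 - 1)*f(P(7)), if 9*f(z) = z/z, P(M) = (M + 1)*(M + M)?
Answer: -⅓ ≈ -0.33333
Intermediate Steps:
P(M) = 2*M*(1 + M) (P(M) = (1 + M)*(2*M) = 2*M*(1 + M))
f(z) = ⅑ (f(z) = (z/z)/9 = (⅑)*1 = ⅑)
(-2 - 1)*f(P(7)) = (-2 - 1)*(⅑) = -3*⅑ = -⅓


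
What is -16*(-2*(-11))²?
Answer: -7744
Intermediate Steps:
-16*(-2*(-11))² = -16*22² = -16*484 = -7744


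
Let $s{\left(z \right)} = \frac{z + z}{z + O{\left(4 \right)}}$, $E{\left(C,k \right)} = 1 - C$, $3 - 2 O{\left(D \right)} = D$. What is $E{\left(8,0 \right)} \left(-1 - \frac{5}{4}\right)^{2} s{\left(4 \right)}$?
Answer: $-81$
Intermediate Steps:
$O{\left(D \right)} = \frac{3}{2} - \frac{D}{2}$
$s{\left(z \right)} = \frac{2 z}{- \frac{1}{2} + z}$ ($s{\left(z \right)} = \frac{z + z}{z + \left(\frac{3}{2} - 2\right)} = \frac{2 z}{z + \left(\frac{3}{2} - 2\right)} = \frac{2 z}{z - \frac{1}{2}} = \frac{2 z}{- \frac{1}{2} + z}$)
$E{\left(8,0 \right)} \left(-1 - \frac{5}{4}\right)^{2} s{\left(4 \right)} = \left(1 - 8\right) \left(-1 - \frac{5}{4}\right)^{2} \cdot 4 \cdot 4 \frac{1}{-1 + 2 \cdot 4} = \left(1 - 8\right) \left(-1 - \frac{5}{4}\right)^{2} \cdot 4 \cdot 4 \frac{1}{-1 + 8} = - 7 \left(-1 - \frac{5}{4}\right)^{2} \cdot 4 \cdot 4 \cdot \frac{1}{7} = - 7 \left(- \frac{9}{4}\right)^{2} \cdot 4 \cdot 4 \cdot \frac{1}{7} = \left(-7\right) \frac{81}{16} \cdot \frac{16}{7} = \left(- \frac{567}{16}\right) \frac{16}{7} = -81$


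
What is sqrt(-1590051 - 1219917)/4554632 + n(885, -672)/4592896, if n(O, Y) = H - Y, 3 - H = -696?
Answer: 1371/4592896 + I*sqrt(175623)/1138658 ≈ 0.0002985 + 0.00036804*I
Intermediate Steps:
H = 699 (H = 3 - 1*(-696) = 3 + 696 = 699)
n(O, Y) = 699 - Y
sqrt(-1590051 - 1219917)/4554632 + n(885, -672)/4592896 = sqrt(-1590051 - 1219917)/4554632 + (699 - 1*(-672))/4592896 = sqrt(-2809968)*(1/4554632) + (699 + 672)*(1/4592896) = (4*I*sqrt(175623))*(1/4554632) + 1371*(1/4592896) = I*sqrt(175623)/1138658 + 1371/4592896 = 1371/4592896 + I*sqrt(175623)/1138658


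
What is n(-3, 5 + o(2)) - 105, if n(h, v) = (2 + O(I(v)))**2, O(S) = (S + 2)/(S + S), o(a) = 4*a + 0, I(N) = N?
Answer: -66491/676 ≈ -98.359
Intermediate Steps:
o(a) = 4*a
O(S) = (2 + S)/(2*S) (O(S) = (2 + S)/((2*S)) = (2 + S)*(1/(2*S)) = (2 + S)/(2*S))
n(h, v) = (2 + (2 + v)/(2*v))**2
n(-3, 5 + o(2)) - 105 = (2 + 5*(5 + 4*2))**2/(4*(5 + 4*2)**2) - 105 = (2 + 5*(5 + 8))**2/(4*(5 + 8)**2) - 105 = (1/4)*(2 + 5*13)**2/13**2 - 105 = (1/4)*(1/169)*(2 + 65)**2 - 105 = (1/4)*(1/169)*67**2 - 105 = (1/4)*(1/169)*4489 - 105 = 4489/676 - 105 = -66491/676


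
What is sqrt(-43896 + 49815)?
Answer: sqrt(5919) ≈ 76.935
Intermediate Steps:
sqrt(-43896 + 49815) = sqrt(5919)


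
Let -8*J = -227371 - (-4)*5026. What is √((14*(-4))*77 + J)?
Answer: √345542/4 ≈ 146.96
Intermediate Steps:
J = 207267/8 (J = -(-227371 - (-4)*5026)/8 = -(-227371 - 1*(-20104))/8 = -(-227371 + 20104)/8 = -⅛*(-207267) = 207267/8 ≈ 25908.)
√((14*(-4))*77 + J) = √((14*(-4))*77 + 207267/8) = √(-56*77 + 207267/8) = √(-4312 + 207267/8) = √(172771/8) = √345542/4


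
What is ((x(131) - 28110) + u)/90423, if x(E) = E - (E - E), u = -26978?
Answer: -18319/30141 ≈ -0.60778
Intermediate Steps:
x(E) = E (x(E) = E - 1*0 = E + 0 = E)
((x(131) - 28110) + u)/90423 = ((131 - 28110) - 26978)/90423 = (-27979 - 26978)*(1/90423) = -54957*1/90423 = -18319/30141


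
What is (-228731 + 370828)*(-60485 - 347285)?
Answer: -57942893690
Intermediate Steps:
(-228731 + 370828)*(-60485 - 347285) = 142097*(-407770) = -57942893690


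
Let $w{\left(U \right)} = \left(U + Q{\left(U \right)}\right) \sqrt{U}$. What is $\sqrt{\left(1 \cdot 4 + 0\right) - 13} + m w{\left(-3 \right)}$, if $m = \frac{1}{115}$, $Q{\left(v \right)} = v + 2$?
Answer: $\frac{i \left(345 - 4 \sqrt{3}\right)}{115} \approx 2.9398 i$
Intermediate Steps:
$Q{\left(v \right)} = 2 + v$
$m = \frac{1}{115} \approx 0.0086956$
$w{\left(U \right)} = \sqrt{U} \left(2 + 2 U\right)$ ($w{\left(U \right)} = \left(U + \left(2 + U\right)\right) \sqrt{U} = \left(2 + 2 U\right) \sqrt{U} = \sqrt{U} \left(2 + 2 U\right)$)
$\sqrt{\left(1 \cdot 4 + 0\right) - 13} + m w{\left(-3 \right)} = \sqrt{\left(1 \cdot 4 + 0\right) - 13} + \frac{2 \sqrt{-3} \left(1 - 3\right)}{115} = \sqrt{\left(4 + 0\right) - 13} + \frac{2 i \sqrt{3} \left(-2\right)}{115} = \sqrt{4 - 13} + \frac{\left(-4\right) i \sqrt{3}}{115} = \sqrt{-9} - \frac{4 i \sqrt{3}}{115} = 3 i - \frac{4 i \sqrt{3}}{115}$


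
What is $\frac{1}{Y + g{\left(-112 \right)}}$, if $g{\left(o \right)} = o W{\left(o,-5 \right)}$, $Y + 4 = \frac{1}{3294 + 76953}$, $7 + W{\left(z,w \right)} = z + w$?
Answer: $\frac{80247}{1114149349} \approx 7.2025 \cdot 10^{-5}$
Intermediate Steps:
$W{\left(z,w \right)} = -7 + w + z$ ($W{\left(z,w \right)} = -7 + \left(z + w\right) = -7 + \left(w + z\right) = -7 + w + z$)
$Y = - \frac{320987}{80247}$ ($Y = -4 + \frac{1}{3294 + 76953} = -4 + \frac{1}{80247} = - \frac{320987}{80247} \approx -4.0$)
$g{\left(o \right)} = o \left(-12 + o\right)$ ($g{\left(o \right)} = o \left(-7 - 5 + o\right) = o \left(-12 + o\right)$)
$\frac{1}{Y + g{\left(-112 \right)}} = \frac{1}{- \frac{320987}{80247} - 112 \left(-12 - 112\right)} = \frac{1}{- \frac{320987}{80247} - -13888} = \frac{1}{- \frac{320987}{80247} + 13888} = \frac{1}{\frac{1114149349}{80247}} = \frac{80247}{1114149349}$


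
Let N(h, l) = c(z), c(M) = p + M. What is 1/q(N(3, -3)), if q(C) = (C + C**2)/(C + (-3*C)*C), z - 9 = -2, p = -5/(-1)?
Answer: -35/13 ≈ -2.6923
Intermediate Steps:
p = 5 (p = -5*(-1) = 5)
z = 7 (z = 9 - 2 = 7)
c(M) = 5 + M
N(h, l) = 12 (N(h, l) = 5 + 7 = 12)
q(C) = (C + C**2)/(C - 3*C**2)
1/q(N(3, -3)) = 1/((-1 - 1*12)/(-1 + 3*12)) = 1/((-1 - 12)/(-1 + 36)) = 1/(-13/35) = -35/13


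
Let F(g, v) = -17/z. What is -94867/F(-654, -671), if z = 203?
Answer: 19258001/17 ≈ 1.1328e+6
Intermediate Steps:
F(g, v) = -17/203
-94867/F(-654, -671) = -94867/(-17/203) = -94867*(-203/17) = 19258001/17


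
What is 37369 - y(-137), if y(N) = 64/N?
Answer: 5119617/137 ≈ 37369.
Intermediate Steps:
37369 - y(-137) = 37369 - 64/(-137) = 37369 - 64*(-1)/137 = 37369 - 1*(-64/137) = 37369 + 64/137 = 5119617/137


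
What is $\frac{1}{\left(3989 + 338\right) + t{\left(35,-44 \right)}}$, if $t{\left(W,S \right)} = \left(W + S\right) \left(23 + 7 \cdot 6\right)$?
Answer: $\frac{1}{3742} \approx 0.00026724$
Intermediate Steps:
$t{\left(W,S \right)} = 65 S + 65 W$ ($t{\left(W,S \right)} = \left(S + W\right) \left(23 + 42\right) = \left(S + W\right) 65 = 65 S + 65 W$)
$\frac{1}{\left(3989 + 338\right) + t{\left(35,-44 \right)}} = \frac{1}{\left(3989 + 338\right) + \left(65 \left(-44\right) + 65 \cdot 35\right)} = \frac{1}{4327 + \left(-2860 + 2275\right)} = \frac{1}{4327 - 585} = \frac{1}{3742}$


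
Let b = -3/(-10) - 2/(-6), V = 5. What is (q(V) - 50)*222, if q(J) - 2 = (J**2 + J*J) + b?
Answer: 2923/5 ≈ 584.60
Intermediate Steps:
b = 19/30 (b = -3*(-1/10) - 2*(-1/6) = 3/10 + 1/3 = 19/30 ≈ 0.63333)
q(J) = 79/30 + 2*J**2 (q(J) = 2 + ((J**2 + J*J) + 19/30) = 2 + ((J**2 + J**2) + 19/30) = 2 + (2*J**2 + 19/30) = 2 + (19/30 + 2*J**2) = 79/30 + 2*J**2)
(q(V) - 50)*222 = ((79/30 + 2*5**2) - 50)*222 = ((79/30 + 2*25) - 50)*222 = ((79/30 + 50) - 50)*222 = (1579/30 - 50)*222 = (79/30)*222 = 2923/5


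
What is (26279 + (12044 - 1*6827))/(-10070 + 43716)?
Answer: 15748/16823 ≈ 0.93610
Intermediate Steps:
(26279 + (12044 - 1*6827))/(-10070 + 43716) = (26279 + (12044 - 6827))/33646 = (26279 + 5217)*(1/33646) = 31496*(1/33646) = 15748/16823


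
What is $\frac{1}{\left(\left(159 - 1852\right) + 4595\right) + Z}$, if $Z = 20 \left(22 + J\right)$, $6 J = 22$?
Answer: $\frac{3}{10246} \approx 0.0002928$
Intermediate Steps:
$J = \frac{11}{3}$ ($J = \frac{1}{6} \cdot 22 = \frac{11}{3} \approx 3.6667$)
$Z = \frac{1540}{3}$ ($Z = 20 \left(22 + \frac{11}{3}\right) = 20 \cdot \frac{77}{3} = \frac{1540}{3} \approx 513.33$)
$\frac{1}{\left(\left(159 - 1852\right) + 4595\right) + Z} = \frac{1}{\left(\left(159 - 1852\right) + 4595\right) + \frac{1540}{3}} = \frac{1}{\left(-1693 + 4595\right) + \frac{1540}{3}} = \frac{1}{2902 + \frac{1540}{3}} = \frac{1}{\frac{10246}{3}} = \frac{3}{10246}$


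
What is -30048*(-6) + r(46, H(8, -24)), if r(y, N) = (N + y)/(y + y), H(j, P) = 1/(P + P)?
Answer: 796154015/4416 ≈ 1.8029e+5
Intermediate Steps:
H(j, P) = 1/(2*P)
r(y, N) = (N + y)/(2*y) (r(y, N) = (N + y)/((2*y)) = (N + y)*(1/(2*y)) = (N + y)/(2*y))
-30048*(-6) + r(46, H(8, -24)) = -30048*(-6) + (½)*((½)/(-24) + 46)/46 = 180288 + (½)*(1/46)*((½)*(-1/24) + 46) = 180288 + (½)*(1/46)*(-1/48 + 46) = 180288 + (½)*(1/46)*(2207/48) = 180288 + 2207/4416 = 796154015/4416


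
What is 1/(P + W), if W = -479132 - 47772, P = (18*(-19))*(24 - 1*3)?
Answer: -1/534086 ≈ -1.8724e-6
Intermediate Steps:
P = -7182 (P = -342*(24 - 3) = -342*21 = -7182)
W = -526904
1/(P + W) = 1/(-7182 - 526904) = 1/(-534086) = -1/534086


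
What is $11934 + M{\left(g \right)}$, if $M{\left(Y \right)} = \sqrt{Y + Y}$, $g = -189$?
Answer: $11934 + 3 i \sqrt{42} \approx 11934.0 + 19.442 i$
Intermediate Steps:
$M{\left(Y \right)} = \sqrt{2} \sqrt{Y}$ ($M{\left(Y \right)} = \sqrt{2 Y} = \sqrt{2} \sqrt{Y}$)
$11934 + M{\left(g \right)} = 11934 + \sqrt{2} \sqrt{-189} = 11934 + \sqrt{2} \cdot 3 i \sqrt{21} = 11934 + 3 i \sqrt{42}$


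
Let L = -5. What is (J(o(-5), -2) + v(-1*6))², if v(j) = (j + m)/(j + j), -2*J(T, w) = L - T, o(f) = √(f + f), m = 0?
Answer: (6 + I*√10)²/4 ≈ 6.5 + 9.4868*I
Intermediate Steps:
o(f) = √2*√f (o(f) = √(2*f) = √2*√f)
J(T, w) = 5/2 + T/2 (J(T, w) = -(-5 - T)/2 = 5/2 + T/2)
v(j) = ½ (v(j) = (j + 0)/(j + j) = j/((2*j)) = j*(1/(2*j)) = ½)
(J(o(-5), -2) + v(-1*6))² = ((5/2 + (√2*√(-5))/2) + ½)² = ((5/2 + (√2*(I*√5))/2) + ½)² = ((5/2 + (I*√10)/2) + ½)² = ((5/2 + I*√10/2) + ½)² = (3 + I*√10/2)²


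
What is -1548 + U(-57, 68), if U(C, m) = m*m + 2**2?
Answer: 3080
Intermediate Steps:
U(C, m) = 4 + m**2 (U(C, m) = m**2 + 4 = 4 + m**2)
-1548 + U(-57, 68) = -1548 + (4 + 68**2) = -1548 + (4 + 4624) = -1548 + 4628 = 3080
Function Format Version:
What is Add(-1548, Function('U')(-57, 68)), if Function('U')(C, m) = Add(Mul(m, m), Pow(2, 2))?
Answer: 3080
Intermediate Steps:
Function('U')(C, m) = Add(4, Pow(m, 2)) (Function('U')(C, m) = Add(Pow(m, 2), 4) = Add(4, Pow(m, 2)))
Add(-1548, Function('U')(-57, 68)) = Add(-1548, Add(4, Pow(68, 2))) = Add(-1548, Add(4, 4624)) = Add(-1548, 4628) = 3080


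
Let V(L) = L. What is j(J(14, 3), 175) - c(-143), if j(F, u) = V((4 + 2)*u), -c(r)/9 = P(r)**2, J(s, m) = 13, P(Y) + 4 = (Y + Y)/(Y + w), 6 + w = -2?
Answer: 24851166/22801 ≈ 1089.9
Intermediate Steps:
w = -8 (w = -6 - 2 = -8)
P(Y) = -4 + 2*Y/(-8 + Y) (P(Y) = -4 + (Y + Y)/(Y - 8) = -4 + (2*Y)/(-8 + Y) = -4 + 2*Y/(-8 + Y))
c(r) = -36*(16 - r)**2/(-8 + r)**2 (c(r) = -9*4*(16 - r)**2/(-8 + r)**2 = -36*(16 - r)**2/(-8 + r)**2)
j(F, u) = 6*u (j(F, u) = (4 + 2)*u = 6*u)
j(J(14, 3), 175) - c(-143) = 6*175 - (-36)*(-16 - 143)**2/(-8 - 143)**2 = 1050 - (-36)*(-159)**2/(-151)**2 = 1050 - (-36)*25281/22801 = 1050 - 1*(-910116/22801) = 1050 + 910116/22801 = 24851166/22801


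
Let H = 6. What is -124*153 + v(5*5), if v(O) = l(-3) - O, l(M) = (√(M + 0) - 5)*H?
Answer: -19027 + 6*I*√3 ≈ -19027.0 + 10.392*I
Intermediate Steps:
l(M) = -30 + 6*√M (l(M) = (√(M + 0) - 5)*6 = (√M - 5)*6 = (-5 + √M)*6 = -30 + 6*√M)
v(O) = -30 - O + 6*I*√3 (v(O) = (-30 + 6*√(-3)) - O = (-30 + 6*(I*√3)) - O = (-30 + 6*I*√3) - O = -30 - O + 6*I*√3)
-124*153 + v(5*5) = -124*153 + (-30 - 5*5 + 6*I*√3) = -18972 + (-30 - 1*25 + 6*I*√3) = -18972 + (-30 - 25 + 6*I*√3) = -18972 + (-55 + 6*I*√3) = -19027 + 6*I*√3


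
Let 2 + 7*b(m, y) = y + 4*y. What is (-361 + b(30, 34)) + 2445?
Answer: 2108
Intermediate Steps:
b(m, y) = -2/7 + 5*y/7 (b(m, y) = -2/7 + (y + 4*y)/7 = -2/7 + (5*y)/7 = -2/7 + 5*y/7)
(-361 + b(30, 34)) + 2445 = (-361 + (-2/7 + (5/7)*34)) + 2445 = (-361 + (-2/7 + 170/7)) + 2445 = (-361 + 24) + 2445 = -337 + 2445 = 2108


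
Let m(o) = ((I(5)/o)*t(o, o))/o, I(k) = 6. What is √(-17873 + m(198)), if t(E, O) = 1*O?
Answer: 4*I*√1216479/33 ≈ 133.69*I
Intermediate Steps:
t(E, O) = O
m(o) = 6/o (m(o) = ((6/o)*o)/o = 6/o)
√(-17873 + m(198)) = √(-17873 + 6/198) = √(-17873 + 6*(1/198)) = √(-17873 + 1/33) = √(-589808/33) = 4*I*√1216479/33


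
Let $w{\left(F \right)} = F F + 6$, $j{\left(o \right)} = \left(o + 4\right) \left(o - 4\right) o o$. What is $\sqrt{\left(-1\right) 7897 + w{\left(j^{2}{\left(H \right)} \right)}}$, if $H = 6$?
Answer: $\sqrt{268738552109} \approx 5.184 \cdot 10^{5}$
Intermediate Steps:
$j{\left(o \right)} = o^{2} \left(-4 + o\right) \left(4 + o\right)$ ($j{\left(o \right)} = \left(4 + o\right) \left(-4 + o\right) o o = \left(-4 + o\right) \left(4 + o\right) o o = o \left(-4 + o\right) \left(4 + o\right) o = o^{2} \left(-4 + o\right) \left(4 + o\right)$)
$w{\left(F \right)} = 6 + F^{2}$ ($w{\left(F \right)} = F^{2} + 6 = 6 + F^{2}$)
$\sqrt{\left(-1\right) 7897 + w{\left(j^{2}{\left(H \right)} \right)}} = \sqrt{\left(-1\right) 7897 + \left(6 + \left(\left(6^{2} \left(-16 + 6^{2}\right)\right)^{2}\right)^{2}\right)} = \sqrt{-7897 + \left(6 + \left(\left(36 \left(-16 + 36\right)\right)^{2}\right)^{2}\right)} = \sqrt{-7897 + \left(6 + \left(\left(36 \cdot 20\right)^{2}\right)^{2}\right)} = \sqrt{-7897 + \left(6 + \left(720^{2}\right)^{2}\right)} = \sqrt{-7897 + \left(6 + 518400^{2}\right)} = \sqrt{-7897 + \left(6 + 268738560000\right)} = \sqrt{-7897 + 268738560006} = \sqrt{268738552109}$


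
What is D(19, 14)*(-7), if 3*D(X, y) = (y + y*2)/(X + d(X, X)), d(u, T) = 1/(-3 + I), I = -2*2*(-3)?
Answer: -441/86 ≈ -5.1279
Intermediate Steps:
I = 12 (I = -4*(-3) = 12)
d(u, T) = ⅑ (d(u, T) = 1/(-3 + 12) = 1/9 = ⅑)
D(X, y) = y/(⅑ + X) (D(X, y) = ((y + y*2)/(X + ⅑))/3 = ((y + 2*y)/(⅑ + X))/3 = ((3*y)/(⅑ + X))/3 = (3*y/(⅑ + X))/3 = y/(⅑ + X))
D(19, 14)*(-7) = (9*14/(1 + 9*19))*(-7) = (9*14/(1 + 171))*(-7) = (9*14/172)*(-7) = (9*14*(1/172))*(-7) = (63/86)*(-7) = -441/86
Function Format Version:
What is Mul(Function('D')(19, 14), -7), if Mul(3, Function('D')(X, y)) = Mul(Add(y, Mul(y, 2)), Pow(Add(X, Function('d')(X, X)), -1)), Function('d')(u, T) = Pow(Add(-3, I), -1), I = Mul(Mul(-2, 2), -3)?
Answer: Rational(-441, 86) ≈ -5.1279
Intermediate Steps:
I = 12 (I = Mul(-4, -3) = 12)
Function('d')(u, T) = Rational(1, 9) (Function('d')(u, T) = Pow(Add(-3, 12), -1) = Pow(9, -1) = Rational(1, 9))
Function('D')(X, y) = Mul(y, Pow(Add(Rational(1, 9), X), -1)) (Function('D')(X, y) = Mul(Rational(1, 3), Mul(Add(y, Mul(y, 2)), Pow(Add(X, Rational(1, 9)), -1))) = Mul(Rational(1, 3), Mul(Add(y, Mul(2, y)), Pow(Add(Rational(1, 9), X), -1))) = Mul(Rational(1, 3), Mul(Mul(3, y), Pow(Add(Rational(1, 9), X), -1))) = Mul(Rational(1, 3), Mul(3, y, Pow(Add(Rational(1, 9), X), -1))) = Mul(y, Pow(Add(Rational(1, 9), X), -1)))
Mul(Function('D')(19, 14), -7) = Mul(Mul(9, 14, Pow(Add(1, Mul(9, 19)), -1)), -7) = Mul(Mul(9, 14, Pow(Add(1, 171), -1)), -7) = Mul(Mul(9, 14, Pow(172, -1)), -7) = Mul(Mul(9, 14, Rational(1, 172)), -7) = Mul(Rational(63, 86), -7) = Rational(-441, 86)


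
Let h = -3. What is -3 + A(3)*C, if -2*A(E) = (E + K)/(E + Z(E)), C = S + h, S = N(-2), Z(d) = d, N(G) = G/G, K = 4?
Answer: -11/6 ≈ -1.8333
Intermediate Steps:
N(G) = 1
S = 1
C = -2 (C = 1 - 3 = -2)
A(E) = -(4 + E)/(4*E) (A(E) = -(E + 4)/(2*(E + E)) = -(4 + E)/(2*(2*E)) = -(4 + E)*1/(2*E)/2 = -(4 + E)/(4*E))
-3 + A(3)*C = -3 + ((¼)*(-4 - 1*3)/3)*(-2) = -3 + ((¼)*(⅓)*(-4 - 3))*(-2) = -3 + ((¼)*(⅓)*(-7))*(-2) = -3 - 7/12*(-2) = -3 + 7/6 = -11/6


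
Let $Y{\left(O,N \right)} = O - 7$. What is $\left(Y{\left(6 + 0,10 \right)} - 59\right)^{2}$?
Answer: $3600$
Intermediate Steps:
$Y{\left(O,N \right)} = -7 + O$
$\left(Y{\left(6 + 0,10 \right)} - 59\right)^{2} = \left(\left(-7 + \left(6 + 0\right)\right) - 59\right)^{2} = \left(\left(-7 + 6\right) - 59\right)^{2} = \left(-1 - 59\right)^{2} = \left(-60\right)^{2} = 3600$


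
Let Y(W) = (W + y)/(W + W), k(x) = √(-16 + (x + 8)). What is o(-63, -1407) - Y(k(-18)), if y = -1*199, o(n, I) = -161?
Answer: -323/2 - 199*I*√26/52 ≈ -161.5 - 19.514*I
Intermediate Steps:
y = -199
k(x) = √(-8 + x) (k(x) = √(-16 + (8 + x)) = √(-8 + x))
Y(W) = (-199 + W)/(2*W) (Y(W) = (W - 199)/(W + W) = (-199 + W)/((2*W)) = (-199 + W)*(1/(2*W)) = (-199 + W)/(2*W))
o(-63, -1407) - Y(k(-18)) = -161 - (-199 + √(-8 - 18))/(2*(√(-8 - 18))) = -161 - (-199 + √(-26))/(2*(√(-26))) = -161 - (-199 + I*√26)/(2*(I*√26)) = -161 - (-I*√26/26)*(-199 + I*√26)/2 = -161 - (-1)*I*√26*(-199 + I*√26)/52 = -161 + I*√26*(-199 + I*√26)/52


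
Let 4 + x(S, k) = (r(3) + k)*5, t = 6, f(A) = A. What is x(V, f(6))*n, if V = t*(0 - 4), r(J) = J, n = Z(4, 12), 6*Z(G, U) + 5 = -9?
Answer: -287/3 ≈ -95.667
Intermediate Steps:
Z(G, U) = -7/3 (Z(G, U) = -5/6 + (1/6)*(-9) = -5/6 - 3/2 = -7/3)
n = -7/3 ≈ -2.3333
V = -24 (V = 6*(0 - 4) = 6*(-4) = -24)
x(S, k) = 11 + 5*k (x(S, k) = -4 + (3 + k)*5 = -4 + (15 + 5*k) = 11 + 5*k)
x(V, f(6))*n = (11 + 5*6)*(-7/3) = (11 + 30)*(-7/3) = 41*(-7/3) = -287/3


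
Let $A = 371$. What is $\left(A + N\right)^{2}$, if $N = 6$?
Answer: $142129$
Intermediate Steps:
$\left(A + N\right)^{2} = \left(371 + 6\right)^{2} = 377^{2} = 142129$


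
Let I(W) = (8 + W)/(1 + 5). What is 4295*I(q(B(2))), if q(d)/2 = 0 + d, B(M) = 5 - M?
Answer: 30065/3 ≈ 10022.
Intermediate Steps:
q(d) = 2*d (q(d) = 2*(0 + d) = 2*d)
I(W) = 4/3 + W/6 (I(W) = (8 + W)/6 = (8 + W)*(1/6) = 4/3 + W/6)
4295*I(q(B(2))) = 4295*(4/3 + (2*(5 - 1*2))/6) = 4295*(4/3 + (2*(5 - 2))/6) = 4295*(4/3 + (2*3)/6) = 4295*(4/3 + (1/6)*6) = 4295*(4/3 + 1) = 4295*(7/3) = 30065/3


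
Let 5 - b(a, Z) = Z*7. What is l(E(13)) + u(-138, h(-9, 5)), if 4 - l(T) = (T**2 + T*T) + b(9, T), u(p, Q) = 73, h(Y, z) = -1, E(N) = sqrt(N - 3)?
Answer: 52 + 7*sqrt(10) ≈ 74.136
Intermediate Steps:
E(N) = sqrt(-3 + N)
b(a, Z) = 5 - 7*Z (b(a, Z) = 5 - Z*7 = 5 - 7*Z)
l(T) = -1 - 2*T**2 + 7*T (l(T) = 4 - ((T**2 + T*T) + (5 - 7*T)) = 4 - ((T**2 + T**2) + (5 - 7*T)) = 4 - (2*T**2 + (5 - 7*T)) = 4 - (5 - 7*T + 2*T**2) = 4 + (-5 - 2*T**2 + 7*T) = -1 - 2*T**2 + 7*T)
l(E(13)) + u(-138, h(-9, 5)) = (-1 - 2*(sqrt(-3 + 13))**2 + 7*sqrt(-3 + 13)) + 73 = (-1 - 2*(sqrt(10))**2 + 7*sqrt(10)) + 73 = (-1 - 2*10 + 7*sqrt(10)) + 73 = (-1 - 20 + 7*sqrt(10)) + 73 = (-21 + 7*sqrt(10)) + 73 = 52 + 7*sqrt(10)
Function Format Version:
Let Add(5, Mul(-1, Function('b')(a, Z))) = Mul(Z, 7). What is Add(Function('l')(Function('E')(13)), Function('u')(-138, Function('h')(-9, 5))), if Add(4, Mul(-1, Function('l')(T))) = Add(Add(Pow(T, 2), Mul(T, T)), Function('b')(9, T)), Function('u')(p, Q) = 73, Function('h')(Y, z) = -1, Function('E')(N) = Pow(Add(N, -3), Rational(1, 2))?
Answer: Add(52, Mul(7, Pow(10, Rational(1, 2)))) ≈ 74.136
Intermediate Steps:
Function('E')(N) = Pow(Add(-3, N), Rational(1, 2))
Function('b')(a, Z) = Add(5, Mul(-7, Z)) (Function('b')(a, Z) = Add(5, Mul(-1, Mul(Z, 7))) = Add(5, Mul(-1, Mul(7, Z))) = Add(5, Mul(-7, Z)))
Function('l')(T) = Add(-1, Mul(-2, Pow(T, 2)), Mul(7, T)) (Function('l')(T) = Add(4, Mul(-1, Add(Add(Pow(T, 2), Mul(T, T)), Add(5, Mul(-7, T))))) = Add(4, Mul(-1, Add(Add(Pow(T, 2), Pow(T, 2)), Add(5, Mul(-7, T))))) = Add(4, Mul(-1, Add(Mul(2, Pow(T, 2)), Add(5, Mul(-7, T))))) = Add(4, Mul(-1, Add(5, Mul(-7, T), Mul(2, Pow(T, 2))))) = Add(4, Add(-5, Mul(-2, Pow(T, 2)), Mul(7, T))) = Add(-1, Mul(-2, Pow(T, 2)), Mul(7, T)))
Add(Function('l')(Function('E')(13)), Function('u')(-138, Function('h')(-9, 5))) = Add(Add(-1, Mul(-2, Pow(Pow(Add(-3, 13), Rational(1, 2)), 2)), Mul(7, Pow(Add(-3, 13), Rational(1, 2)))), 73) = Add(Add(-1, Mul(-2, Pow(Pow(10, Rational(1, 2)), 2)), Mul(7, Pow(10, Rational(1, 2)))), 73) = Add(Add(-1, Mul(-2, 10), Mul(7, Pow(10, Rational(1, 2)))), 73) = Add(Add(-1, -20, Mul(7, Pow(10, Rational(1, 2)))), 73) = Add(Add(-21, Mul(7, Pow(10, Rational(1, 2)))), 73) = Add(52, Mul(7, Pow(10, Rational(1, 2))))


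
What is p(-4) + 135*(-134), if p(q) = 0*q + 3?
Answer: -18087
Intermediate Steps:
p(q) = 3 (p(q) = 0 + 3 = 3)
p(-4) + 135*(-134) = 3 + 135*(-134) = 3 - 18090 = -18087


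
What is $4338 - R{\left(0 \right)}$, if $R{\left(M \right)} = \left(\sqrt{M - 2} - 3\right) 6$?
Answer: $4356 - 6 i \sqrt{2} \approx 4356.0 - 8.4853 i$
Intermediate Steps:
$R{\left(M \right)} = -18 + 6 \sqrt{-2 + M}$ ($R{\left(M \right)} = \left(\sqrt{-2 + M} - 3\right) 6 = \left(-3 + \sqrt{-2 + M}\right) 6 = -18 + 6 \sqrt{-2 + M}$)
$4338 - R{\left(0 \right)} = 4338 - \left(-18 + 6 \sqrt{-2 + 0}\right) = 4338 - \left(-18 + 6 \sqrt{-2}\right) = 4338 - \left(-18 + 6 i \sqrt{2}\right) = 4338 + \left(18 - 6 i \sqrt{2}\right) = 4356 - 6 i \sqrt{2}$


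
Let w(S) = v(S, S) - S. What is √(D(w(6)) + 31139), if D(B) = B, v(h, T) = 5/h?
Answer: √1120818/6 ≈ 176.45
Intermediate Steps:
w(S) = -S + 5/S (w(S) = 5/S - S = -S + 5/S)
√(D(w(6)) + 31139) = √((-1*6 + 5/6) + 31139) = √((-6 + 5*(⅙)) + 31139) = √((-6 + ⅚) + 31139) = √(-31/6 + 31139) = √(186803/6) = √1120818/6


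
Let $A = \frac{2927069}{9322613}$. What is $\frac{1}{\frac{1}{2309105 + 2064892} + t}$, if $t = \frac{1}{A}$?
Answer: $\frac{12802991024793}{40777084221230} \approx 0.31398$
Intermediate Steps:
$A = \frac{2927069}{9322613}$ ($A = 2927069 \cdot \frac{1}{9322613} = \frac{2927069}{9322613} \approx 0.31398$)
$t = \frac{9322613}{2927069}$ ($t = \frac{1}{\frac{2927069}{9322613}} = \frac{9322613}{2927069} \approx 3.185$)
$\frac{1}{\frac{1}{2309105 + 2064892} + t} = \frac{1}{\frac{1}{2309105 + 2064892} + \frac{9322613}{2927069}} = \frac{1}{\frac{1}{4373997} + \frac{9322613}{2927069}} = \frac{1}{\frac{40777084221230}{12802991024793}} = \frac{12802991024793}{40777084221230}$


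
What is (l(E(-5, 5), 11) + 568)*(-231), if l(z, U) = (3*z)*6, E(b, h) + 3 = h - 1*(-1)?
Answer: -143682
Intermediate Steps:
E(b, h) = -2 + h (E(b, h) = -3 + (h - 1*(-1)) = -3 + (h + 1) = -3 + (1 + h) = -2 + h)
l(z, U) = 18*z
(l(E(-5, 5), 11) + 568)*(-231) = (18*(-2 + 5) + 568)*(-231) = (18*3 + 568)*(-231) = (54 + 568)*(-231) = 622*(-231) = -143682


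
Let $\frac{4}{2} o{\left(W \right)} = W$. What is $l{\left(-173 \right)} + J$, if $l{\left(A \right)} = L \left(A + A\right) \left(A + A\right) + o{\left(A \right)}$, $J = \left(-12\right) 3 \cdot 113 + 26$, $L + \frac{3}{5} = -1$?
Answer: $- \frac{1956741}{10} \approx -1.9567 \cdot 10^{5}$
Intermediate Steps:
$L = - \frac{8}{5}$ ($L = - \frac{3}{5} - 1 = - \frac{8}{5} \approx -1.6$)
$o{\left(W \right)} = \frac{W}{2}$
$J = -4042$ ($J = \left(-36\right) 113 + 26 = -4068 + 26 = -4042$)
$l{\left(A \right)} = \frac{A}{2} - \frac{32 A^{2}}{5}$ ($l{\left(A \right)} = - \frac{8 \left(A + A\right) \left(A + A\right)}{5} + \frac{A}{2} = - \frac{8 \cdot 2 A 2 A}{5} + \frac{A}{2} = - \frac{8 \cdot 4 A^{2}}{5} + \frac{A}{2} = - \frac{32 A^{2}}{5} + \frac{A}{2} = \frac{A}{2} - \frac{32 A^{2}}{5}$)
$l{\left(-173 \right)} + J = \frac{1}{10} \left(-173\right) \left(5 - -11072\right) - 4042 = \frac{1}{10} \left(-173\right) \left(5 + 11072\right) - 4042 = \frac{1}{10} \left(-173\right) 11077 - 4042 = - \frac{1916321}{10} - 4042 = - \frac{1956741}{10}$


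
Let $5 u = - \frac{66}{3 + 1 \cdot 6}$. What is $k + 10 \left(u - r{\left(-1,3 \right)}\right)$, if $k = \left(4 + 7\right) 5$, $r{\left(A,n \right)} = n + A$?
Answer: $\frac{61}{3} \approx 20.333$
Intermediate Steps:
$r{\left(A,n \right)} = A + n$
$k = 55$ ($k = 11 \cdot 5 = 55$)
$u = - \frac{22}{15}$ ($u = \frac{\left(-66\right) \frac{1}{3 + 1 \cdot 6}}{5} = \frac{\left(-66\right) \frac{1}{3 + 6}}{5} = \frac{\left(-66\right) \frac{1}{9}}{5} = \frac{1}{5} \left(- \frac{22}{3}\right) = - \frac{22}{15} \approx -1.4667$)
$k + 10 \left(u - r{\left(-1,3 \right)}\right) = 55 + 10 \left(- \frac{22}{15} - \left(-1 + 3\right)\right) = 55 + 10 \left(- \frac{22}{15} - 2\right) = 55 + 10 \left(- \frac{52}{15}\right) = 55 - \frac{104}{3} = \frac{61}{3}$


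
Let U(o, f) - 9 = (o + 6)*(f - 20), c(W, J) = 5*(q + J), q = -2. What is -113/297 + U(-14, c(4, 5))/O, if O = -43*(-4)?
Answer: -4883/51084 ≈ -0.095588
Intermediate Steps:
c(W, J) = -10 + 5*J (c(W, J) = 5*(-2 + J) = -10 + 5*J)
U(o, f) = 9 + (-20 + f)*(6 + o) (U(o, f) = 9 + (o + 6)*(f - 20) = 9 + (6 + o)*(-20 + f) = 9 + (-20 + f)*(6 + o))
O = 172
-113/297 + U(-14, c(4, 5))/O = -113/297 + (-111 - 20*(-14) + 6*(-10 + 5*5) + (-10 + 5*5)*(-14))/172 = -113*1/297 + (-111 + 280 + 6*(-10 + 25) + (-10 + 25)*(-14))*(1/172) = -113/297 + (-111 + 280 + 6*15 + 15*(-14))*(1/172) = -113/297 + (-111 + 280 + 90 - 210)*(1/172) = -113/297 + 49*(1/172) = -113/297 + 49/172 = -4883/51084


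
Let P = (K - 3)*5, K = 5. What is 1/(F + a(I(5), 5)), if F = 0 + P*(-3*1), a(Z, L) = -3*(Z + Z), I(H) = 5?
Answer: -1/60 ≈ -0.016667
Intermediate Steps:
a(Z, L) = -6*Z
P = 10 (P = (5 - 3)*5 = 2*5 = 10)
F = -30 (F = 0 + 10*(-3*1) = 0 + 10*(-3) = 0 - 30 = -30)
1/(F + a(I(5), 5)) = 1/(-30 - 6*5) = 1/(-30 - 30) = 1/(-60) = -1/60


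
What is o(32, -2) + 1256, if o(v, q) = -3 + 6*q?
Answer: 1241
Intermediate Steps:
o(32, -2) + 1256 = (-3 + 6*(-2)) + 1256 = (-3 - 12) + 1256 = -15 + 1256 = 1241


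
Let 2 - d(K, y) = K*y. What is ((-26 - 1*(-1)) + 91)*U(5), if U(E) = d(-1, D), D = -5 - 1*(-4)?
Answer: 66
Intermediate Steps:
D = -1 (D = -5 + 4 = -1)
d(K, y) = 2 - K*y
U(E) = 1 (U(E) = 2 - 1*(-1)*(-1) = 2 - 1 = 1)
((-26 - 1*(-1)) + 91)*U(5) = ((-26 - 1*(-1)) + 91)*1 = ((-26 + 1) + 91)*1 = (-25 + 91)*1 = 66*1 = 66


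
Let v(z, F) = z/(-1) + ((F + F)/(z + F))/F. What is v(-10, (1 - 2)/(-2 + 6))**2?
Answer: 161604/1681 ≈ 96.136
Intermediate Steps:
v(z, F) = -z + 2/(F + z) (v(z, F) = z*(-1) + ((2*F)/(F + z))/F = -z + (2*F/(F + z))/F = -z + 2/(F + z))
v(-10, (1 - 2)/(-2 + 6))**2 = ((2 - 1*(-10)**2 - 1*(1 - 2)/(-2 + 6)*(-10))/((1 - 2)/(-2 + 6) - 10))**2 = ((2 - 1*100 - 1*(-1/4)*(-10))/(-1/4 - 10))**2 = ((2 - 100 - 1*(-1*1/4)*(-10))/(-1*1/4 - 10))**2 = ((2 - 100 - 1*(-1/4)*(-10))/(-1/4 - 10))**2 = ((2 - 100 - 5/2)/(-41/4))**2 = (-4/41*(-201/2))**2 = (402/41)**2 = 161604/1681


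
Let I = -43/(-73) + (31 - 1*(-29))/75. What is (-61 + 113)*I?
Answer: 26364/365 ≈ 72.230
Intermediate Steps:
I = 507/365 (I = -43*(-1/73) + (31 + 29)*(1/75) = 43/73 + 60*(1/75) = 43/73 + ⅘ = 507/365 ≈ 1.3890)
(-61 + 113)*I = (-61 + 113)*(507/365) = 52*(507/365) = 26364/365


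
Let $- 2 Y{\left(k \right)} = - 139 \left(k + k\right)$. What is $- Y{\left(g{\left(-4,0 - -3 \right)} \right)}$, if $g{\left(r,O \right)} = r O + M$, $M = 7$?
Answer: $695$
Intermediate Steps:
$g{\left(r,O \right)} = 7 + O r$ ($g{\left(r,O \right)} = r O + 7 = O r + 7 = 7 + O r$)
$Y{\left(k \right)} = 139 k$ ($Y{\left(k \right)} = - \frac{\left(-139\right) \left(k + k\right)}{2} = - \frac{\left(-139\right) 2 k}{2} = - \frac{\left(-278\right) k}{2} = 139 k$)
$- Y{\left(g{\left(-4,0 - -3 \right)} \right)} = - 139 \left(7 + \left(0 - -3\right) \left(-4\right)\right) = - 139 \left(7 + \left(0 + 3\right) \left(-4\right)\right) = - 139 \left(7 + 3 \left(-4\right)\right) = - 139 \left(7 - 12\right) = - 139 \left(-5\right) = \left(-1\right) \left(-695\right) = 695$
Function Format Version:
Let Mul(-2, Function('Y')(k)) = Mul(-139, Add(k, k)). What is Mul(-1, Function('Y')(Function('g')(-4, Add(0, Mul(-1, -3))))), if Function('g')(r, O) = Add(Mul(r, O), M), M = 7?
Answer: 695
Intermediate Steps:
Function('g')(r, O) = Add(7, Mul(O, r)) (Function('g')(r, O) = Add(Mul(r, O), 7) = Add(Mul(O, r), 7) = Add(7, Mul(O, r)))
Function('Y')(k) = Mul(139, k) (Function('Y')(k) = Mul(Rational(-1, 2), Mul(-139, Add(k, k))) = Mul(Rational(-1, 2), Mul(-139, Mul(2, k))) = Mul(Rational(-1, 2), Mul(-278, k)) = Mul(139, k))
Mul(-1, Function('Y')(Function('g')(-4, Add(0, Mul(-1, -3))))) = Mul(-1, Mul(139, Add(7, Mul(Add(0, Mul(-1, -3)), -4)))) = Mul(-1, Mul(139, Add(7, Mul(Add(0, 3), -4)))) = Mul(-1, Mul(139, Add(7, Mul(3, -4)))) = Mul(-1, Mul(139, Add(7, -12))) = Mul(-1, Mul(139, -5)) = Mul(-1, -695) = 695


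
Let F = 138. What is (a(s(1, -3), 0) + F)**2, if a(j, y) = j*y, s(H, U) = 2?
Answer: 19044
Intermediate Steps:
(a(s(1, -3), 0) + F)**2 = (2*0 + 138)**2 = (0 + 138)**2 = 138**2 = 19044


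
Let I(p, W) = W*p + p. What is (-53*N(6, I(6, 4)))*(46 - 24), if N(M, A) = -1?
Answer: 1166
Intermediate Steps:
I(p, W) = p + W*p
(-53*N(6, I(6, 4)))*(46 - 24) = (-53*(-1))*(46 - 24) = 53*22 = 1166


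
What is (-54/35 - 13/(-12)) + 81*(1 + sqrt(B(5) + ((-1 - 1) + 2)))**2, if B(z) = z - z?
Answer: 33827/420 ≈ 80.541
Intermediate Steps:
B(z) = 0
(-54/35 - 13/(-12)) + 81*(1 + sqrt(B(5) + ((-1 - 1) + 2)))**2 = (-54/35 - 13/(-12)) + 81*(1 + sqrt(0 + ((-1 - 1) + 2)))**2 = (-54*1/35 - 13*(-1/12)) + 81*(1 + sqrt(0 + (-2 + 2)))**2 = (-54/35 + 13/12) + 81*(1 + sqrt(0 + 0))**2 = -193/420 + 81*(1 + sqrt(0))**2 = -193/420 + 81*(1 + 0)**2 = -193/420 + 81*1**2 = -193/420 + 81*1 = -193/420 + 81 = 33827/420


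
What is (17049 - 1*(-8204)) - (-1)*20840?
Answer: 46093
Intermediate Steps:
(17049 - 1*(-8204)) - (-1)*20840 = (17049 + 8204) - 1*(-20840) = 25253 + 20840 = 46093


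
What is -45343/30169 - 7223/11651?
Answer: -746201980/351499019 ≈ -2.1229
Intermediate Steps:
-45343/30169 - 7223/11651 = -746201980/351499019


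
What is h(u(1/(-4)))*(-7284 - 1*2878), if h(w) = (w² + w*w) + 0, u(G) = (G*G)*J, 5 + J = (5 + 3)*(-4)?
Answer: -6955889/64 ≈ -1.0869e+5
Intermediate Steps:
J = -37 (J = -5 + (5 + 3)*(-4) = -5 + 8*(-4) = -5 - 32 = -37)
u(G) = -37*G² (u(G) = (G*G)*(-37) = G²*(-37) = -37*G²)
h(w) = 2*w² (h(w) = (w² + w²) + 0 = 2*w² + 0 = 2*w²)
h(u(1/(-4)))*(-7284 - 1*2878) = (2*(-37*(1/(-4))²)²)*(-7284 - 1*2878) = (2*(-37*(1*(-¼))²)²)*(-7284 - 2878) = (2*(-37*(-¼)²)²)*(-10162) = (2*(-37*1/16)²)*(-10162) = (2*(-37/16)²)*(-10162) = (2*(1369/256))*(-10162) = (1369/128)*(-10162) = -6955889/64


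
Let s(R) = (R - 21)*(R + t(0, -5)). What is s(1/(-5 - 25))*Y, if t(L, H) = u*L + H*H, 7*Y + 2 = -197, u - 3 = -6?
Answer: 13435883/900 ≈ 14929.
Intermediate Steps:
u = -3 (u = 3 - 6 = -3)
Y = -199/7 (Y = -2/7 + (1/7)*(-197) = -2/7 - 197/7 = -199/7 ≈ -28.429)
t(L, H) = H**2 - 3*L (t(L, H) = -3*L + H*H = -3*L + H**2 = H**2 - 3*L)
s(R) = (-21 + R)*(25 + R) (s(R) = (R - 21)*(R + ((-5)**2 - 3*0)) = (-21 + R)*(R + (25 + 0)) = (-21 + R)*(R + 25) = (-21 + R)*(25 + R))
s(1/(-5 - 25))*Y = (-525 + (1/(-5 - 25))**2 + 4/(-5 - 25))*(-199/7) = (-525 + (1/(-30))**2 + 4/(-30))*(-199/7) = (-525 + (-1/30)**2 + 4*(-1/30))*(-199/7) = (-525 + 1/900 - 2/15)*(-199/7) = -472619/900*(-199/7) = 13435883/900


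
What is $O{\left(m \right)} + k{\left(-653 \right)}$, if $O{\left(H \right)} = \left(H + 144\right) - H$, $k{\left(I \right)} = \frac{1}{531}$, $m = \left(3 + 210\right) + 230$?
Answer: $\frac{76465}{531} \approx 144.0$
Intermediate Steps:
$m = 443$ ($m = 213 + 230 = 443$)
$k{\left(I \right)} = \frac{1}{531}$
$O{\left(H \right)} = 144$ ($O{\left(H \right)} = \left(144 + H\right) - H = 144$)
$O{\left(m \right)} + k{\left(-653 \right)} = 144 + \frac{1}{531} = \frac{76465}{531}$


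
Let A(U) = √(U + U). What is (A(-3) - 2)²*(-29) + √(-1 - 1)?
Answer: 58 + I*√2 + 116*I*√6 ≈ 58.0 + 285.56*I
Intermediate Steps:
A(U) = √2*√U (A(U) = √(2*U) = √2*√U)
(A(-3) - 2)²*(-29) + √(-1 - 1) = (√2*√(-3) - 2)²*(-29) + √(-1 - 1) = (√2*(I*√3) - 2)²*(-29) + √(-2) = (I*√6 - 2)²*(-29) + I*√2 = (-2 + I*√6)²*(-29) + I*√2 = -29*(-2 + I*√6)² + I*√2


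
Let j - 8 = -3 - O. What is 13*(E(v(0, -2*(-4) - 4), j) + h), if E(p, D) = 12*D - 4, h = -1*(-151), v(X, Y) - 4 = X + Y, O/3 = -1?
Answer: 3159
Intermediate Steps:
O = -3 (O = 3*(-1) = -3)
j = 8 (j = 8 + (-3 - 1*(-3)) = 8 + (-3 + 3) = 8 + 0 = 8)
v(X, Y) = 4 + X + Y (v(X, Y) = 4 + (X + Y) = 4 + X + Y)
h = 151
E(p, D) = -4 + 12*D
13*(E(v(0, -2*(-4) - 4), j) + h) = 13*((-4 + 12*8) + 151) = 13*((-4 + 96) + 151) = 13*(92 + 151) = 13*243 = 3159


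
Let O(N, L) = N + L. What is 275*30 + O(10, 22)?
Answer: 8282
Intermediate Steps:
O(N, L) = L + N
275*30 + O(10, 22) = 275*30 + (22 + 10) = 8250 + 32 = 8282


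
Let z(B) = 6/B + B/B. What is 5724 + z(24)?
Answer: 22901/4 ≈ 5725.3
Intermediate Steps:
z(B) = 1 + 6/B (z(B) = 6/B + 1 = 1 + 6/B)
5724 + z(24) = 5724 + (6 + 24)/24 = 5724 + (1/24)*30 = 5724 + 5/4 = 22901/4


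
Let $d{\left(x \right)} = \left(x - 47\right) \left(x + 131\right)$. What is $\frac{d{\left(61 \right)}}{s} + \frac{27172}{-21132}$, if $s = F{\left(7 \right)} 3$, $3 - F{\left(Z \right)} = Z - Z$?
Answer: $\frac{1571063}{5283} \approx 297.38$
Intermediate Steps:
$d{\left(x \right)} = \left(-47 + x\right) \left(131 + x\right)$
$F{\left(Z \right)} = 3$ ($F{\left(Z \right)} = 3 - \left(Z - Z\right) = 3 - 0 = 3 + 0 = 3$)
$s = 9$ ($s = 3 \cdot 3 = 9$)
$\frac{d{\left(61 \right)}}{s} + \frac{27172}{-21132} = \frac{-6157 + 61^{2} + 84 \cdot 61}{9} + \frac{27172}{-21132} = \left(-6157 + 3721 + 5124\right) \frac{1}{9} + 27172 \left(- \frac{1}{21132}\right) = 2688 \cdot \frac{1}{9} - \frac{6793}{5283} = \frac{896}{3} - \frac{6793}{5283} = \frac{1571063}{5283}$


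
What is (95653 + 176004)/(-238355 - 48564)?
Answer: -271657/286919 ≈ -0.94681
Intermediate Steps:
(95653 + 176004)/(-238355 - 48564) = 271657/(-286919) = 271657*(-1/286919) = -271657/286919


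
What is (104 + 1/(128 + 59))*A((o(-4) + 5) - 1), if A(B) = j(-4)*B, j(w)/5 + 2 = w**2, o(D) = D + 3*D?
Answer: -16337160/187 ≈ -87365.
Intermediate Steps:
o(D) = 4*D
j(w) = -10 + 5*w**2
A(B) = 70*B (A(B) = (-10 + 5*(-4)**2)*B = (-10 + 5*16)*B = (-10 + 80)*B = 70*B)
(104 + 1/(128 + 59))*A((o(-4) + 5) - 1) = (104 + 1/(128 + 59))*(70*((4*(-4) + 5) - 1)) = (104 + 1/187)*(70*((-16 + 5) - 1)) = (104 + 1/187)*(70*(-11 - 1)) = 19449*(70*(-12))/187 = (19449/187)*(-840) = -16337160/187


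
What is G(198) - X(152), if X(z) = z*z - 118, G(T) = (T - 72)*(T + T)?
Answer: 26910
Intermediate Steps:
G(T) = 2*T*(-72 + T) (G(T) = (-72 + T)*(2*T) = 2*T*(-72 + T))
X(z) = -118 + z² (X(z) = z² - 118 = -118 + z²)
G(198) - X(152) = 2*198*(-72 + 198) - (-118 + 152²) = 2*198*126 - (-118 + 23104) = 49896 - 1*22986 = 49896 - 22986 = 26910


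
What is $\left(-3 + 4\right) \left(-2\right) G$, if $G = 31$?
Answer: $-62$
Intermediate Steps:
$\left(-3 + 4\right) \left(-2\right) G = \left(-3 + 4\right) \left(-2\right) 31 = 1 \left(-2\right) 31 = \left(-2\right) 31 = -62$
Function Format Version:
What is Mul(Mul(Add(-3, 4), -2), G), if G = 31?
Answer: -62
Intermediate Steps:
Mul(Mul(Add(-3, 4), -2), G) = Mul(Mul(Add(-3, 4), -2), 31) = Mul(Mul(1, -2), 31) = Mul(-2, 31) = -62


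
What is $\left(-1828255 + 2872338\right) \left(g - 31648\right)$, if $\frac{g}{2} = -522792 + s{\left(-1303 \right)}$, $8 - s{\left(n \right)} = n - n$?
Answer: $-1124702912928$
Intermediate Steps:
$s{\left(n \right)} = 8$ ($s{\left(n \right)} = 8 - \left(n - n\right) = 8 - 0 = 8 + 0 = 8$)
$g = -1045568$ ($g = 2 \left(-522792 + 8\right) = 2 \left(-522784\right) = -1045568$)
$\left(-1828255 + 2872338\right) \left(g - 31648\right) = \left(-1828255 + 2872338\right) \left(-1045568 - 31648\right) = 1044083 \left(-1077216\right) = -1124702912928$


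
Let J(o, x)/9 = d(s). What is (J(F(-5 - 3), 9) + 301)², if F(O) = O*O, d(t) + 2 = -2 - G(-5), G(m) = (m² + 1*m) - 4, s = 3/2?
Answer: 14641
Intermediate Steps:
s = 3/2 (s = 3*(½) = 3/2 ≈ 1.5000)
G(m) = -4 + m + m² (G(m) = (m² + m) - 4 = (m + m²) - 4 = -4 + m + m²)
d(t) = -20 (d(t) = -2 + (-2 - (-4 - 5 + (-5)²)) = -2 + (-2 - (-4 - 5 + 25)) = -2 + (-2 - 1*16) = -2 + (-2 - 16) = -2 - 18 = -20)
F(O) = O²
J(o, x) = -180 (J(o, x) = 9*(-20) = -180)
(J(F(-5 - 3), 9) + 301)² = (-180 + 301)² = 121² = 14641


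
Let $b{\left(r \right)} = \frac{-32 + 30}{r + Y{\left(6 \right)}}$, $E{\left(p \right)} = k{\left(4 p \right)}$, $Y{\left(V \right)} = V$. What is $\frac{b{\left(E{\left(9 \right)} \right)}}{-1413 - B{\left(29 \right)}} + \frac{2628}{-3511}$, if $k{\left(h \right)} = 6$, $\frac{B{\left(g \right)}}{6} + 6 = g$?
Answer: $- \frac{24452657}{32673366} \approx -0.7484$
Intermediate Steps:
$B{\left(g \right)} = -36 + 6 g$
$E{\left(p \right)} = 6$
$b{\left(r \right)} = - \frac{2}{6 + r}$ ($b{\left(r \right)} = \frac{-32 + 30}{r + 6} = - \frac{2}{6 + r}$)
$\frac{b{\left(E{\left(9 \right)} \right)}}{-1413 - B{\left(29 \right)}} + \frac{2628}{-3511} = \frac{\left(-2\right) \frac{1}{6 + 6}}{-1413 - \left(-36 + 6 \cdot 29\right)} + \frac{2628}{-3511} = \frac{\left(-2\right) \frac{1}{12}}{-1413 - \left(-36 + 174\right)} + 2628 \left(- \frac{1}{3511}\right) = \frac{\left(-2\right) \frac{1}{12}}{-1413 - 138} - \frac{2628}{3511} = - \frac{1}{6 \left(-1413 - 138\right)} - \frac{2628}{3511} = - \frac{1}{6 \left(-1551\right)} - \frac{2628}{3511} = \left(- \frac{1}{6}\right) \left(- \frac{1}{1551}\right) - \frac{2628}{3511} = \frac{1}{9306} - \frac{2628}{3511} = - \frac{24452657}{32673366}$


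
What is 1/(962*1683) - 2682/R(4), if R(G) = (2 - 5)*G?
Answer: 180928391/809523 ≈ 223.50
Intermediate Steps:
R(G) = -3*G
1/(962*1683) - 2682/R(4) = 1/(962*1683) - 2682/((-3*4)) = (1/962)*(1/1683) - 2682/(-12) = 1/1619046 - 2682*(-1/12) = 1/1619046 + 447/2 = 180928391/809523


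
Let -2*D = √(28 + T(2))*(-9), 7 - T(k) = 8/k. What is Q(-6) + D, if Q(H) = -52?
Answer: -52 + 9*√31/2 ≈ -26.945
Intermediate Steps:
T(k) = 7 - 8/k
D = 9*√31/2 (D = -√(28 + (7 - 8/2))*(-9)/2 = -√(28 + (7 - 8*½))*(-9)/2 = -√(28 + (7 - 4))*(-9)/2 = -√(28 + 3)*(-9)/2 = -√31*(-9)/2 = -(-9)*√31/2 = 9*√31/2 ≈ 25.055)
Q(-6) + D = -52 + 9*√31/2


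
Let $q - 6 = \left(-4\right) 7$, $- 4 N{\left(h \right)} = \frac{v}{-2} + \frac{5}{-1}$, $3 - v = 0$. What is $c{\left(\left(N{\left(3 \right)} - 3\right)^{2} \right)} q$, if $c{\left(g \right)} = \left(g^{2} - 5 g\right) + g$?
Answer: $\frac{179685}{2048} \approx 87.737$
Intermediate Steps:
$v = 3$ ($v = 3 - 0 = 3 + 0 = 3$)
$N{\left(h \right)} = \frac{13}{8}$ ($N{\left(h \right)} = - \frac{\frac{3}{-2} + \frac{5}{-1}}{4} = - \frac{3 \left(- \frac{1}{2}\right) + 5 \left(-1\right)}{4} = - \frac{- \frac{3}{2} - 5}{4} = \left(- \frac{1}{4}\right) \left(- \frac{13}{2}\right) = \frac{13}{8}$)
$c{\left(g \right)} = g^{2} - 4 g$
$q = -22$ ($q = 6 - 28 = -22$)
$c{\left(\left(N{\left(3 \right)} - 3\right)^{2} \right)} q = \left(\frac{13}{8} - 3\right)^{2} \left(-4 + \left(\frac{13}{8} - 3\right)^{2}\right) \left(-22\right) = \left(- \frac{11}{8}\right)^{2} \left(-4 + \left(- \frac{11}{8}\right)^{2}\right) \left(-22\right) = \frac{121 \left(-4 + \frac{121}{64}\right)}{64} \left(-22\right) = \frac{121}{64} \left(- \frac{135}{64}\right) \left(-22\right) = \left(- \frac{16335}{4096}\right) \left(-22\right) = \frac{179685}{2048}$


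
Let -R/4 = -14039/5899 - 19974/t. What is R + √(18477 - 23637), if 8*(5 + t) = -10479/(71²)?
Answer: -18994936938748/1251289981 + 2*I*√1290 ≈ -15180.0 + 71.833*I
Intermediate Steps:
t = -212119/40328 (t = -5 + (-10479/(71²))/8 = -5 + (-10479/5041)/8 = -5 + (-10479*1/5041)/8 = -5 + (⅛)*(-10479/5041) = -5 - 10479/40328 = -212119/40328 ≈ -5.2598)
R = -18994936938748/1251289981 (R = -4*(-14039/5899 - 19974/(-212119/40328)) = -4*(-14039*1/5899 - 19974*(-40328/212119)) = -4*(-14039/5899 + 805511472/212119) = -4*4748734234687/1251289981 = -18994936938748/1251289981 ≈ -15180.)
R + √(18477 - 23637) = -18994936938748/1251289981 + √(18477 - 23637) = -18994936938748/1251289981 + √(-5160) = -18994936938748/1251289981 + 2*I*√1290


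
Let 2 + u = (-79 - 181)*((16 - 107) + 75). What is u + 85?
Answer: 4243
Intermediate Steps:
u = 4158 (u = -2 + (-79 - 181)*((16 - 107) + 75) = -2 - 260*(-91 + 75) = -2 - 260*(-16) = -2 + 4160 = 4158)
u + 85 = 4158 + 85 = 4243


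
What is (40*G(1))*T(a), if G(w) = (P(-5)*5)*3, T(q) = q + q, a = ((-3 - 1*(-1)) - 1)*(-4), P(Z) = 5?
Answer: 72000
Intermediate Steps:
a = 12 (a = ((-3 + 1) - 1)*(-4) = (-2 - 1)*(-4) = -3*(-4) = 12)
T(q) = 2*q
G(w) = 75 (G(w) = (5*5)*3 = 25*3 = 75)
(40*G(1))*T(a) = (40*75)*(2*12) = 3000*24 = 72000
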